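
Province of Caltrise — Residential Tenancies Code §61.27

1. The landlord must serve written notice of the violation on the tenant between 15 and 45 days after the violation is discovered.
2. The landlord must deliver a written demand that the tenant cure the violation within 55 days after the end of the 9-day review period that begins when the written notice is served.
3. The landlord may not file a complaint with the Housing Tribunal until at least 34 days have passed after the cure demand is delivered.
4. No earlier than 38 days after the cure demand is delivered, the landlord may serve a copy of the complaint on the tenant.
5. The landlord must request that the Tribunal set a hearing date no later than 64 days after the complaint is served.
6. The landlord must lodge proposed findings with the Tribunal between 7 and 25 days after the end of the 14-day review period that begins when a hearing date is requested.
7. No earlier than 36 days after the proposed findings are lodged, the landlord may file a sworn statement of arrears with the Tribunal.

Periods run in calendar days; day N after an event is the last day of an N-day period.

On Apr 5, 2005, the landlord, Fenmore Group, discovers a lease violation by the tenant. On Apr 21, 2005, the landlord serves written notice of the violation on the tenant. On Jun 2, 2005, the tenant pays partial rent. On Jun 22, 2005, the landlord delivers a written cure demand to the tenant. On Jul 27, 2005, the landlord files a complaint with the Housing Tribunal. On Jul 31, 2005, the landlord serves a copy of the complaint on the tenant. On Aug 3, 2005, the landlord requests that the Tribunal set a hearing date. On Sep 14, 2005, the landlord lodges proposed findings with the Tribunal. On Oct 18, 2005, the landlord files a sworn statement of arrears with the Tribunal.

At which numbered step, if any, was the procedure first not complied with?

Step 6

Step 1 — 15 and 45 days from Apr 5, 2005 (when the violation is discovered) are Apr 20, 2005 and May 20, 2005 respectively; done Apr 21, 2005, which is between those dates.
Step 2 — counting 55 days from Apr 30, 2005 (end of the 9-day review period, which began when the written notice is served on Apr 21, 2005) gives a deadline of Jun 24, 2005; completed Jun 22, 2005, before the deadline.
Step 3 — must wait 34 days from Jun 22, 2005 (when the cure demand is delivered), so not before Jul 26, 2005; done Jul 27, 2005, after the minimum wait.
Step 4 — must wait 38 days from Jun 22, 2005 (when the cure demand is delivered), so not before Jul 30, 2005; done Jul 31, 2005 — permitted.
Step 5 — counting 64 days from Jul 31, 2005 (when the complaint is served) gives a deadline of Oct 3, 2005; completed Aug 3, 2005, before the deadline.
Step 6 — 7 and 25 days from Aug 17, 2005 (end of the 14-day review period, which began when a hearing date is requested on Aug 3, 2005) are Aug 24, 2005 and Sep 11, 2005 respectively; done Sep 14, 2005 — 3 days after the window closed.
The analysis stops there.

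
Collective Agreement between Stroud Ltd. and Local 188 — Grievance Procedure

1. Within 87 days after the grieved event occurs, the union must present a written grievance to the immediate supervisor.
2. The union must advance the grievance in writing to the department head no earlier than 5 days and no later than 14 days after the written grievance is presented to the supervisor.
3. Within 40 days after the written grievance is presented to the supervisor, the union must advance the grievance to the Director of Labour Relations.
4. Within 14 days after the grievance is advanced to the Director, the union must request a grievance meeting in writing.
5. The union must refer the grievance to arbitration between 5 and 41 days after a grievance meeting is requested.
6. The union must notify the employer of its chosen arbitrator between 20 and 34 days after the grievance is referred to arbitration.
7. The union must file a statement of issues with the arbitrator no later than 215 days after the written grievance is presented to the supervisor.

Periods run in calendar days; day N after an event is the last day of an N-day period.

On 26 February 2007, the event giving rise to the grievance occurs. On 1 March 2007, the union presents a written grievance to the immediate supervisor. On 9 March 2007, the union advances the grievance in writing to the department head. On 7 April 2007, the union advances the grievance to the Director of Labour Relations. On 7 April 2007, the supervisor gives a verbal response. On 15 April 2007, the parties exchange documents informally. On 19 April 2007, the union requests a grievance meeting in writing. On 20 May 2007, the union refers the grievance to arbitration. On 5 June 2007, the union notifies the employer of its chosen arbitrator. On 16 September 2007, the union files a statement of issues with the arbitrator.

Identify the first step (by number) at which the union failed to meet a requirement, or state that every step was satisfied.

Step 6

(1) due by 26 February 2007 + 87 days = 24 May 2007; 1 March 2007 is within that limit.
(2) the permitted window runs from 1 March 2007 + 5 = 6 March 2007 to 1 March 2007 + 14 = 15 March 2007; done 9 March 2007 — within the window.
(3) due by 1 March 2007 + 40 days = 10 April 2007; 7 April 2007 is within that limit.
(4) due by 7 April 2007 + 14 days = 21 April 2007; done 19 April 2007 — timely.
(5) the permitted window runs from 19 April 2007 + 5 = 24 April 2007 to 19 April 2007 + 41 = 30 May 2007; done 20 May 2007 — within the window.
(6) the permitted window runs from 20 May 2007 + 20 = 9 June 2007 to 20 May 2007 + 34 = 23 June 2007; done 5 June 2007 — 4 days before the window opened.
The procedure was therefore not followed at step 6.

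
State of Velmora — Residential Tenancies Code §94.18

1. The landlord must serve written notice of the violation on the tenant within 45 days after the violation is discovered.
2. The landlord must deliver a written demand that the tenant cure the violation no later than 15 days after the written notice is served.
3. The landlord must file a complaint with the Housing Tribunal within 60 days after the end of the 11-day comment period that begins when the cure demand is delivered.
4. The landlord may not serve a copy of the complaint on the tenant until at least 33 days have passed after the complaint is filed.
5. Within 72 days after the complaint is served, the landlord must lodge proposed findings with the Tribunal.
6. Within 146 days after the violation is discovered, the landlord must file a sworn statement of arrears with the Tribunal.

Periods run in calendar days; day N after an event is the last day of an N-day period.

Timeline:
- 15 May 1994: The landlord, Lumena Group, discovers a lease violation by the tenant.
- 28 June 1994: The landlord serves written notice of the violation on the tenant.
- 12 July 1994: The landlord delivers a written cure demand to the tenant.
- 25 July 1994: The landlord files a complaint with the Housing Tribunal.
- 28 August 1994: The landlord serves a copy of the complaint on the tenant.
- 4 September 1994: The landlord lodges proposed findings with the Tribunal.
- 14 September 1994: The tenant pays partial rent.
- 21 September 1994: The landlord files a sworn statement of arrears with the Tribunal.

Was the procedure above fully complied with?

Step 1 — counting 45 days from 15 May 1994 (when the violation is discovered) gives a deadline of 29 June 1994; done 28 June 1994 — timely.
Step 2 — counting 15 days from 28 June 1994 (when the written notice is served) gives a deadline of 13 July 1994; done 12 July 1994 — timely.
Step 3 — counting 60 days from 23 July 1994 (end of the 11-day comment period, which began when the cure demand is delivered on 12 July 1994) gives a deadline of 21 September 1994; completed 25 July 1994, before the deadline.
Step 4 — must wait 33 days from 25 July 1994 (when the complaint is filed), so not before 27 August 1994; done 28 August 1994 — permitted.
Step 5 — counting 72 days from 28 August 1994 (when the complaint is served) gives a deadline of 8 November 1994; 4 September 1994 is within that limit.
Step 6 — counting 146 days from 15 May 1994 (when the violation is discovered) gives a deadline of 8 October 1994; 21 September 1994 is within that limit.

Yes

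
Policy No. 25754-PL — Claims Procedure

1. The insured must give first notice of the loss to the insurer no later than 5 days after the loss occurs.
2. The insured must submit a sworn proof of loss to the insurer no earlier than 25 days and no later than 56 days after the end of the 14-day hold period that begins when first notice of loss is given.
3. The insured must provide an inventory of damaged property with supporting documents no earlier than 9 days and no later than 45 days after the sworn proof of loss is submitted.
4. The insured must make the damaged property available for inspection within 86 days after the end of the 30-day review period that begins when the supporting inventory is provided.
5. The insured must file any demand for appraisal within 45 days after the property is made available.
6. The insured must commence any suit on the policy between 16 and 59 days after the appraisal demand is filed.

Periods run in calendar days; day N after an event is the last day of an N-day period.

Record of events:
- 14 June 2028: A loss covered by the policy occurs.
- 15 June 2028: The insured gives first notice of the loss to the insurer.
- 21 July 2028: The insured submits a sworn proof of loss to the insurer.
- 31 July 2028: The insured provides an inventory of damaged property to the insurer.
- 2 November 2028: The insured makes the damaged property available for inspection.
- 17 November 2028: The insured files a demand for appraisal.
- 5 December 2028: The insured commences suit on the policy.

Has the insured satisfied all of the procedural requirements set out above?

(1) due by 14 June 2028 + 5 days = 19 June 2028; done 15 June 2028 — timely.
(2) the permitted window runs from 29 June 2028 + 25 = 24 July 2028 to 29 June 2028 + 56 = 24 August 2028; 21 July 2028 is 3 days too early.

No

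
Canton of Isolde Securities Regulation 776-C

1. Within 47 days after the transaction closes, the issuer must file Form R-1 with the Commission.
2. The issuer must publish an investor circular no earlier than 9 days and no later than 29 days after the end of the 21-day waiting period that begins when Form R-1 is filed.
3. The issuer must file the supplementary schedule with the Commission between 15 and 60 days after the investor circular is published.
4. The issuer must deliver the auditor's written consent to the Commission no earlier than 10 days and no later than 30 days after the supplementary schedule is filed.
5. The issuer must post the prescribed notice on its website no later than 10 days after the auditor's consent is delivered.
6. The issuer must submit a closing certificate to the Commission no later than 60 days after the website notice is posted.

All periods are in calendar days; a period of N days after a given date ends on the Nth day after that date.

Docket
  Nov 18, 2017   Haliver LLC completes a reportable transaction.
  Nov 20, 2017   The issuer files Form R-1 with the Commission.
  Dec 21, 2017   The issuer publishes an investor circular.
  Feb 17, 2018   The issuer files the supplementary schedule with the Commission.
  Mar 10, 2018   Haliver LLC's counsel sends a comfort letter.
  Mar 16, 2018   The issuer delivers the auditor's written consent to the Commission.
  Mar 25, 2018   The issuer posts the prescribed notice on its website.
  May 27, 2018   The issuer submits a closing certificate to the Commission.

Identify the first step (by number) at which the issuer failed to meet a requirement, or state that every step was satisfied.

Step 1 — counting 47 days from Nov 18, 2017 (when the transaction closes) gives a deadline of Jan 4, 2018; done Nov 20, 2017 — timely.
Step 2 — 9 and 29 days from Dec 11, 2017 (end of the 21-day waiting period, which began when Form R-1 is filed on Nov 20, 2017) are Dec 20, 2017 and Jan 9, 2018 respectively; done Dec 21, 2017 — within the window.
Step 3 — 15 and 60 days from Dec 21, 2017 (when the investor circular is published) are Jan 5, 2018 and Feb 19, 2018 respectively; done Feb 17, 2018, which is between those dates.
Step 4 — 10 and 30 days from Feb 17, 2018 (when the supplementary schedule is filed) are Feb 27, 2018 and Mar 19, 2018 respectively; Mar 16, 2018 falls inside that range.
Step 5 — counting 10 days from Mar 16, 2018 (when the auditor's consent is delivered) gives a deadline of Mar 26, 2018; completed Mar 25, 2018, before the deadline.
Step 6 — counting 60 days from Mar 25, 2018 (when the website notice is posted) gives a deadline of May 24, 2018; May 27, 2018 misses that deadline by 3 days.

Step 6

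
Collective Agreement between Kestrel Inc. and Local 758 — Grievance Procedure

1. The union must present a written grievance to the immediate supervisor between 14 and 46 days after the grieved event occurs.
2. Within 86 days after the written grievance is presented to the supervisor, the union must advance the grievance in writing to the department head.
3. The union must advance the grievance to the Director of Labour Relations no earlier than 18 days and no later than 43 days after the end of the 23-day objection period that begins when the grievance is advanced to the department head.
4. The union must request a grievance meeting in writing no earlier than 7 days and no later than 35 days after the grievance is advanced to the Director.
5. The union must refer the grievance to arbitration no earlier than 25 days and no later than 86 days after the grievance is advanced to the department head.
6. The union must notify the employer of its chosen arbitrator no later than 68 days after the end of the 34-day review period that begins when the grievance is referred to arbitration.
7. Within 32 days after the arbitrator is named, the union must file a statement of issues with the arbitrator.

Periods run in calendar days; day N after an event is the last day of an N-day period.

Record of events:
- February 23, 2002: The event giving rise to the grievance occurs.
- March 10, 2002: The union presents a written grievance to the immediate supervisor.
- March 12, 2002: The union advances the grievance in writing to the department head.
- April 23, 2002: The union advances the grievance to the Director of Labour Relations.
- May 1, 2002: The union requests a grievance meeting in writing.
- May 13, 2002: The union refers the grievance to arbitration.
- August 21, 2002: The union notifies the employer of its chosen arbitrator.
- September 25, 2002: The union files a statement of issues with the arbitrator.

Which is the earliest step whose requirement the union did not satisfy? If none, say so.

(1) the permitted window runs from February 23, 2002 + 14 = March 9, 2002 to February 23, 2002 + 46 = April 10, 2002; done March 10, 2002, which is between those dates.
(2) due by March 10, 2002 + 86 days = June 4, 2002; done March 12, 2002 — timely.
(3) the permitted window runs from April 4, 2002 + 18 = April 22, 2002 to April 4, 2002 + 43 = May 17, 2002; April 23, 2002 falls inside that range.
(4) the permitted window runs from April 23, 2002 + 7 = April 30, 2002 to April 23, 2002 + 35 = May 28, 2002; done May 1, 2002 — within the window.
(5) the permitted window runs from March 12, 2002 + 25 = April 6, 2002 to March 12, 2002 + 86 = June 6, 2002; done May 13, 2002, which is between those dates.
(6) due by June 16, 2002 + 68 days = August 23, 2002; done August 21, 2002 — timely.
(7) due by August 21, 2002 + 32 days = September 22, 2002; not done until September 25, 2002, 3 days after the deadline.
The analysis stops there.

Step 7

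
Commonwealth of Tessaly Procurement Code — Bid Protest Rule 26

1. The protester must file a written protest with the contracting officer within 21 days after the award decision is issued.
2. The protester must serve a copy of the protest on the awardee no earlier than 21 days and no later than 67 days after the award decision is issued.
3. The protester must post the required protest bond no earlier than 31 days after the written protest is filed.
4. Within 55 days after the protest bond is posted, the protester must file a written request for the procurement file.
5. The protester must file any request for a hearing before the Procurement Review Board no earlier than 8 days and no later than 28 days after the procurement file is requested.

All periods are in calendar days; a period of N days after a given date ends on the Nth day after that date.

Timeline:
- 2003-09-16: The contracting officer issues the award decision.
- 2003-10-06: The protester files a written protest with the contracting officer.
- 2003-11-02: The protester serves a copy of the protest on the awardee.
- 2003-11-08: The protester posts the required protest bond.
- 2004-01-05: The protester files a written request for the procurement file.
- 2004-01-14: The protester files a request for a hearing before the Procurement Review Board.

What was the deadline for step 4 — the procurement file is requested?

Step 4 runs from 2003-11-08, when the protest bond is posted. 55 days after 2003-11-08 is 2004-01-02.

2004-01-02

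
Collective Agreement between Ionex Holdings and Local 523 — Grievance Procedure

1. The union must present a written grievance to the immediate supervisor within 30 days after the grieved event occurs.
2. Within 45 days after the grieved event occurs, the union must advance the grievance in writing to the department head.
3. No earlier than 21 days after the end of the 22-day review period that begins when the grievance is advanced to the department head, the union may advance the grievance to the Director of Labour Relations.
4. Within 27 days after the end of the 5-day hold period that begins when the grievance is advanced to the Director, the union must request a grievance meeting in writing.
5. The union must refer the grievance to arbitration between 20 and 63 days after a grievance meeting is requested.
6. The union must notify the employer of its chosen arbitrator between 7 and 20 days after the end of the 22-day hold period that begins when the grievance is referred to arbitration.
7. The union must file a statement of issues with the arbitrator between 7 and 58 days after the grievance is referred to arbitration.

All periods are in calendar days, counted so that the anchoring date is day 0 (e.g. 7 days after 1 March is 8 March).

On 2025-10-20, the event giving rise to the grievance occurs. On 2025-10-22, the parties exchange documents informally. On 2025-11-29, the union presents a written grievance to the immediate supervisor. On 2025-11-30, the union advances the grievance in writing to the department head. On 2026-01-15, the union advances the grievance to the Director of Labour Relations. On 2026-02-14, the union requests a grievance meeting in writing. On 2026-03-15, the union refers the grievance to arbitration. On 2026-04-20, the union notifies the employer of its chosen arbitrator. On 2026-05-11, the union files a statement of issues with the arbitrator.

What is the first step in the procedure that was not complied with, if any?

Step 1 — counting 30 days from 2025-10-20 (when the grieved event occurs) gives a deadline of 2025-11-19; 2025-11-29 misses that deadline by 10 days.
The procedure was therefore not followed at step 1.

Step 1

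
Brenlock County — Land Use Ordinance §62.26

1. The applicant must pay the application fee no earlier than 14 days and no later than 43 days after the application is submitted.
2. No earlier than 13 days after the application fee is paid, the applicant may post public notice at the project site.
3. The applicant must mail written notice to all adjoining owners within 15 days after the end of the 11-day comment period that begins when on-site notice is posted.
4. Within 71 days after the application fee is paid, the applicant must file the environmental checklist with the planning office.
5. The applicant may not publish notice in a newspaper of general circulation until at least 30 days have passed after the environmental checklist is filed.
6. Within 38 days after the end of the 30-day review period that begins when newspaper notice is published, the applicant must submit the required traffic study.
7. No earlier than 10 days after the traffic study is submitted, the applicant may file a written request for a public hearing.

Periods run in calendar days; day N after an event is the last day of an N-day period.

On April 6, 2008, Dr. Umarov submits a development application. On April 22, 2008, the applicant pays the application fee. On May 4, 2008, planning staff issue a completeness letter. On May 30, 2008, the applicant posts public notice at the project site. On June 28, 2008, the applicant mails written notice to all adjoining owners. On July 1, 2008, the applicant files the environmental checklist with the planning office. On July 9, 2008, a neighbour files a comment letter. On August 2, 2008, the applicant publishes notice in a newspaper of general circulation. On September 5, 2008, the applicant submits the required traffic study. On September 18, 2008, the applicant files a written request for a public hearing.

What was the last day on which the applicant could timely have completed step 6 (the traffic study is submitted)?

Newspaper notice is published on August 2, 2008; the 30-day review period therefore ends September 1, 2008, and step 6 runs from that date. 38 days after September 1, 2008 is October 9, 2008.

October 9, 2008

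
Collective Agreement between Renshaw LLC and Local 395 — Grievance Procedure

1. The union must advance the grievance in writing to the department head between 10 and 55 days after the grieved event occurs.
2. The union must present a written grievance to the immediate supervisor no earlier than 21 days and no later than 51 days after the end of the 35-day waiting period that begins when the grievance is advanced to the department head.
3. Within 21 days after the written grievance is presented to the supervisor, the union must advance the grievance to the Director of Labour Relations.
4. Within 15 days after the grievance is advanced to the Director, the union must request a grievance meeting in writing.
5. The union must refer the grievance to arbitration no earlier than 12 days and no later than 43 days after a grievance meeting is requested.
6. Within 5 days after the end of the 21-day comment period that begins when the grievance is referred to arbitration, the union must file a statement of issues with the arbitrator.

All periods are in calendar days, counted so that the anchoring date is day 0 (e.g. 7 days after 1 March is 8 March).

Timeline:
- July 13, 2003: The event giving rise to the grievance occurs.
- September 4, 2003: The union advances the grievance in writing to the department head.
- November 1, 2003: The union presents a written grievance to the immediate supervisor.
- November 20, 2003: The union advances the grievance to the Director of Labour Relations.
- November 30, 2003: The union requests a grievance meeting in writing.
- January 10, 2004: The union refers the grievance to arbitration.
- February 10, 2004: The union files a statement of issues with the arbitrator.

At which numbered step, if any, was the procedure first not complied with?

Step 1 — 10 and 55 days from July 13, 2003 (when the grieved event occurs) are July 23, 2003 and September 6, 2003 respectively; September 4, 2003 falls inside that range.
Step 2 — 21 and 51 days from October 9, 2003 (end of the 35-day waiting period, which began when the grievance is advanced to the department head on September 4, 2003) are October 30, 2003 and November 29, 2003 respectively; done November 1, 2003, which is between those dates.
Step 3 — counting 21 days from November 1, 2003 (when the written grievance is presented to the supervisor) gives a deadline of November 22, 2003; completed November 20, 2003, before the deadline.
Step 4 — counting 15 days from November 20, 2003 (when the grievance is advanced to the Director) gives a deadline of December 5, 2003; completed November 30, 2003, before the deadline.
Step 5 — 12 and 43 days from November 30, 2003 (when a grievance meeting is requested) are December 12, 2003 and January 12, 2004 respectively; January 10, 2004 falls inside that range.
Step 6 — counting 5 days from January 31, 2004 (end of the 21-day comment period, which began when the grievance is referred to arbitration on January 10, 2004) gives a deadline of February 5, 2004; February 10, 2004 misses that deadline by 5 days.

Step 6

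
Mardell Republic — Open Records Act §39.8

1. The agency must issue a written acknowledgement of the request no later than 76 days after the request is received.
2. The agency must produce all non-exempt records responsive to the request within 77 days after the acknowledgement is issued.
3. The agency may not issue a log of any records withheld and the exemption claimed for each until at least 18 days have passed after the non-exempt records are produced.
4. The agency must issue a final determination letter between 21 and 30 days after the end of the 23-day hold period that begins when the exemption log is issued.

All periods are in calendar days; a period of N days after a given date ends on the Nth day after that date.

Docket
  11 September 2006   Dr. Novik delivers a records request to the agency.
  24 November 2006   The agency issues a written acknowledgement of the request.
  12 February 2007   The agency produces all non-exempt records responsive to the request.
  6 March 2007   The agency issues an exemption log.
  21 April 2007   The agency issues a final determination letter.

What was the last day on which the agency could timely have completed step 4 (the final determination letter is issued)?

28 April 2007

The exemption log is issued on 6 March 2007; the 23-day hold period therefore ends 29 March 2007, and step 4 runs from that date. The window is 21–30 days after 29 March 2007; it closes on 28 April 2007.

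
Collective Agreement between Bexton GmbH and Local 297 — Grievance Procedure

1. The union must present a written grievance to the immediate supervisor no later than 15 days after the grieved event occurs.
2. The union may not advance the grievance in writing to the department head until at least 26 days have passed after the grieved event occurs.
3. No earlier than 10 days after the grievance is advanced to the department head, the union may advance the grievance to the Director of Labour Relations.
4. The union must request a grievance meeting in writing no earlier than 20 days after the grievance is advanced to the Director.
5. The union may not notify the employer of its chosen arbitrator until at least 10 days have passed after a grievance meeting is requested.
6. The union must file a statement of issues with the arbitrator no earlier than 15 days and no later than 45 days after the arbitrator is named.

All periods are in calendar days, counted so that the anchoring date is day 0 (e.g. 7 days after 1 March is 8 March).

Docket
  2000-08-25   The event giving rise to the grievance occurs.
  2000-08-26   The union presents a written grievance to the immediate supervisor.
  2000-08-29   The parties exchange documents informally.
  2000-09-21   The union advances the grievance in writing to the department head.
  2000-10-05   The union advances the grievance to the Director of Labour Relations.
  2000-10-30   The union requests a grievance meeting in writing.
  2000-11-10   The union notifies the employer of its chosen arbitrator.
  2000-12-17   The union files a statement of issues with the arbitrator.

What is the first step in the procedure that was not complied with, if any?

Step 1 — counting 15 days from 2000-08-25 (when the grieved event occurs) gives a deadline of 2000-09-09; done 2000-08-26 — timely.
Step 2 — must wait 26 days from 2000-08-25 (when the grieved event occurs), so not before 2000-09-20; done 2000-09-21, after the minimum wait.
Step 3 — must wait 10 days from 2000-09-21 (when the grievance is advanced to the department head), so not before 2000-10-01; 2000-10-05 is on or after that date.
Step 4 — must wait 20 days from 2000-10-05 (when the grievance is advanced to the Director), so not before 2000-10-25; done 2000-10-30 — permitted.
Step 5 — must wait 10 days from 2000-10-30 (when a grievance meeting is requested), so not before 2000-11-09; done 2000-11-10, after the minimum wait.
Step 6 — 15 and 45 days from 2000-11-10 (when the arbitrator is named) are 2000-11-25 and 2000-12-25 respectively; done 2000-12-17 — within the window.

None — every step was satisfied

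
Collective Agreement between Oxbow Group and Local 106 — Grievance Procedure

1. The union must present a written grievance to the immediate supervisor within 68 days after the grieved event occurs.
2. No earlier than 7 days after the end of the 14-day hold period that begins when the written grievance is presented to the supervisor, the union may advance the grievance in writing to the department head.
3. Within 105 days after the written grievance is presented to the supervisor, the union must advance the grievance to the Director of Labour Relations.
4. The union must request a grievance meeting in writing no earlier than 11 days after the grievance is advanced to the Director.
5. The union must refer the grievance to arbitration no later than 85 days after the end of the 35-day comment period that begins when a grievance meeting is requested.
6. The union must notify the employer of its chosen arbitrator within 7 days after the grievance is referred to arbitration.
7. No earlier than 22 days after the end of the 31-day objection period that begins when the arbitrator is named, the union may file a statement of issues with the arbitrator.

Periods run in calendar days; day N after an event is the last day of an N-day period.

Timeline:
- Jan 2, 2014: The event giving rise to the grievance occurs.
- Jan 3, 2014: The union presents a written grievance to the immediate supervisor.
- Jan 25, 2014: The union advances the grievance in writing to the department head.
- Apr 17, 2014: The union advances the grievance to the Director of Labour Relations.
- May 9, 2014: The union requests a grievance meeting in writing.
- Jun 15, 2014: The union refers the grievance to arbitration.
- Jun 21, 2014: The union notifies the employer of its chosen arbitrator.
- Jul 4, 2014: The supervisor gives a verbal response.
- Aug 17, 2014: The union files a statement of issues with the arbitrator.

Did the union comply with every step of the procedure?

Step 1 — counting 68 days from Jan 2, 2014 (when the grieved event occurs) gives a deadline of Mar 11, 2014; Jan 3, 2014 is within that limit.
Step 2 — must wait 7 days from Jan 17, 2014 (end of the 14-day hold period, which began when the written grievance is presented to the supervisor on Jan 3, 2014), so not before Jan 24, 2014; done Jan 25, 2014, after the minimum wait.
Step 3 — counting 105 days from Jan 3, 2014 (when the written grievance is presented to the supervisor) gives a deadline of Apr 18, 2014; completed Apr 17, 2014, before the deadline.
Step 4 — must wait 11 days from Apr 17, 2014 (when the grievance is advanced to the Director), so not before Apr 28, 2014; May 9, 2014 is on or after that date.
Step 5 — counting 85 days from Jun 13, 2014 (end of the 35-day comment period, which began when a grievance meeting is requested on May 9, 2014) gives a deadline of Sep 6, 2014; completed Jun 15, 2014, before the deadline.
Step 6 — counting 7 days from Jun 15, 2014 (when the grievance is referred to arbitration) gives a deadline of Jun 22, 2014; completed Jun 21, 2014, before the deadline.
Step 7 — must wait 22 days from Jul 22, 2014 (end of the 31-day objection period, which began when the arbitrator is named on Jun 21, 2014), so not before Aug 13, 2014; done Aug 17, 2014 — permitted.

Yes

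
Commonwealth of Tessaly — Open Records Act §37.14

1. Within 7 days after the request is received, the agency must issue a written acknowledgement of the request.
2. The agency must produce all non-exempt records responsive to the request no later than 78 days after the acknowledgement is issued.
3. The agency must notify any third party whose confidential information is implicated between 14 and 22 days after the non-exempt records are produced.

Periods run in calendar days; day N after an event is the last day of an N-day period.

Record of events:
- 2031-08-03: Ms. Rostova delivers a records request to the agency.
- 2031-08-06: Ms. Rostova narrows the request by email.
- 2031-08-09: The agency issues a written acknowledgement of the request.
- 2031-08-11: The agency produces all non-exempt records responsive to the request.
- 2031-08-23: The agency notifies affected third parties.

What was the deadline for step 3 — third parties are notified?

2031-09-02

Step 3 runs from 2031-08-11, when the non-exempt records are produced. The window is 14–22 days after 2031-08-11; it closes on 2031-09-02.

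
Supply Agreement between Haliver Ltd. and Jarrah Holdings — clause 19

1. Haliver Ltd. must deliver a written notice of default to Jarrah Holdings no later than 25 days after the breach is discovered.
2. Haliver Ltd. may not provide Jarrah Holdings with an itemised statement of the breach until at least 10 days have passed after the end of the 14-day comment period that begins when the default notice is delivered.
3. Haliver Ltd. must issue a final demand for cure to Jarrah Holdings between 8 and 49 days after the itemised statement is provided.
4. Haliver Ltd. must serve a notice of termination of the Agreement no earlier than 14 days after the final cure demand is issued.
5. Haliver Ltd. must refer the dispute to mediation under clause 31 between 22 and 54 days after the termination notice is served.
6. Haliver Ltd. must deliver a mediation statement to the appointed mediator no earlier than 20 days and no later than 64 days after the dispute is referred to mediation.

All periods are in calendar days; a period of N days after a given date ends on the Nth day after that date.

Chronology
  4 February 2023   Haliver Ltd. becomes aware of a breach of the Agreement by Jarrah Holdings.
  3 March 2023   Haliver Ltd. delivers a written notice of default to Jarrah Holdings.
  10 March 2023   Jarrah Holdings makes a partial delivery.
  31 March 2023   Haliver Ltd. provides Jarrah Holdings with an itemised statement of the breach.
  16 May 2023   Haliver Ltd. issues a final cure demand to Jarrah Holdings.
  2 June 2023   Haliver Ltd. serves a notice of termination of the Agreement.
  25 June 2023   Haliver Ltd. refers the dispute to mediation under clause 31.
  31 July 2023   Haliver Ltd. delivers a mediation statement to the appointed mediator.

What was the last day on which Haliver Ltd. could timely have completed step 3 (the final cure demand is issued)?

19 May 2023

Step 3 runs from 31 March 2023, when the itemised statement is provided. The window is 8–49 days after 31 March 2023; it closes on 19 May 2023.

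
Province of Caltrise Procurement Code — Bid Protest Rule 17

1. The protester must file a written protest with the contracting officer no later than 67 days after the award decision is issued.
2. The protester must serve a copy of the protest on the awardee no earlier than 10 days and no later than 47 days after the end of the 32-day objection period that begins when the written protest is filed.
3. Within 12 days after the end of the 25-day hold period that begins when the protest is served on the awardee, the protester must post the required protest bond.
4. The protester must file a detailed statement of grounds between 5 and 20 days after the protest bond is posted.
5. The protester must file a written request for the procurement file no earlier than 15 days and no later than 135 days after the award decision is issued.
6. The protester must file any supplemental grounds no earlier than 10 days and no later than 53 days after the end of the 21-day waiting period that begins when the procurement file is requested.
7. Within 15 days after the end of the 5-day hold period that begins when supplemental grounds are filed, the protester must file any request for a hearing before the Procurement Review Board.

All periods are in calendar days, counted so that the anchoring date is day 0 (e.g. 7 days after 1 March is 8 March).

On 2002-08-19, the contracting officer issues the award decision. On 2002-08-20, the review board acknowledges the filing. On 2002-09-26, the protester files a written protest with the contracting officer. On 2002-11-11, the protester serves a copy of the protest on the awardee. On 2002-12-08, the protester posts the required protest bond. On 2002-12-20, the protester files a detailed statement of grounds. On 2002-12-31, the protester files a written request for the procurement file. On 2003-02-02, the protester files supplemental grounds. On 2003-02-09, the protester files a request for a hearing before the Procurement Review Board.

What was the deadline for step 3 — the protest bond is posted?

2002-12-18

The protest is served on the awardee on 2002-11-11; the 25-day hold period therefore ends 2002-12-06, and step 3 runs from that date. 12 days after 2002-12-06 is 2002-12-18.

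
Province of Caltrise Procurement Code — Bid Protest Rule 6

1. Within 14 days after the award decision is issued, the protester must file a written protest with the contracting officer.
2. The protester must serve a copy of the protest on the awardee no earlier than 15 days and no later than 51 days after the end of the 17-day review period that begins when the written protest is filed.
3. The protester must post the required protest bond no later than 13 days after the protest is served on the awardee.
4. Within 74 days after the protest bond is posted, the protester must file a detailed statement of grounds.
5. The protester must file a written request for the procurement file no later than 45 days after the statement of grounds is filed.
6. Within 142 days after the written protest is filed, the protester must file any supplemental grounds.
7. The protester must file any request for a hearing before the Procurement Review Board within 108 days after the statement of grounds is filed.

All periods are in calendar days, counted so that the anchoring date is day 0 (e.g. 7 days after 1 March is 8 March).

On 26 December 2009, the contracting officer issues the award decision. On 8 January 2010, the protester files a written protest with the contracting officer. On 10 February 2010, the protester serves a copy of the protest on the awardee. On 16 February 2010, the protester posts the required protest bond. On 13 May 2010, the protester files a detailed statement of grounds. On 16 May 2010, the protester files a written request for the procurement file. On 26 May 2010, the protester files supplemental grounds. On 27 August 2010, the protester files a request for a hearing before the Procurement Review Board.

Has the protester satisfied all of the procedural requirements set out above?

No

Step 1: 14 days after 26 December 2009 (when the award decision is issued) is 9 January 2010; done 8 January 2010 — timely.
Step 2: the window is 15–51 days after 25 January 2010 (end of the 17-day review period, which began when the written protest is filed on 8 January 2010), so 9 February 2010 through 17 March 2010; done 10 February 2010 — within the window.
Step 3: 13 days after 10 February 2010 (when the protest is served on the awardee) is 23 February 2010; done 16 February 2010 — timely.
Step 4: 74 days after 16 February 2010 (when the protest bond is posted) is 1 May 2010; done 13 May 2010 — 12 days late.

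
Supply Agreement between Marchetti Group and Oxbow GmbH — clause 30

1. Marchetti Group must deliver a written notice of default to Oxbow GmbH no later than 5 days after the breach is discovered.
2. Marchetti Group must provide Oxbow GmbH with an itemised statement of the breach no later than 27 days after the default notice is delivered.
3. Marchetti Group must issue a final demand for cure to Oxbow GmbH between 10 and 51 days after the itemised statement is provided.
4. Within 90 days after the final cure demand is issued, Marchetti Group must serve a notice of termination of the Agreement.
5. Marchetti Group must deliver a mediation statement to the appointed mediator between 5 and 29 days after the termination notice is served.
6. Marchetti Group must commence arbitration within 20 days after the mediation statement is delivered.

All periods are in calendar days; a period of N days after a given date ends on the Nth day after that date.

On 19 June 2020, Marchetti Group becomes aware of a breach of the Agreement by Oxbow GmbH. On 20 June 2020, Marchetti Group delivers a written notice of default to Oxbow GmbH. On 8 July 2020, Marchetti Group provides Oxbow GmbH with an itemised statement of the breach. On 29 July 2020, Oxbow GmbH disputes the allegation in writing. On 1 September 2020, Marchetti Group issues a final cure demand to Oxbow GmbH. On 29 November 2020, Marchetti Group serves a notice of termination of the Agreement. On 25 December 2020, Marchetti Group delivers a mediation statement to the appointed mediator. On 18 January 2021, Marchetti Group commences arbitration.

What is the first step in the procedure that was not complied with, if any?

Step 3

Step 1: 5 days after 19 June 2020 (when the breach is discovered) is 24 June 2020; completed 20 June 2020, before the deadline.
Step 2: 27 days after 20 June 2020 (when the default notice is delivered) is 17 July 2020; completed 8 July 2020, before the deadline.
Step 3: the window is 10–51 days after 8 July 2020 (when the itemised statement is provided), so 18 July 2020 through 28 August 2020; 1 September 2020 is 4 days past the end of the window.
Later steps need not be reached.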